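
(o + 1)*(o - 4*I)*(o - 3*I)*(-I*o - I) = -I*o^4 - 7*o^3 - 2*I*o^3 - 14*o^2 + 11*I*o^2 - 7*o + 24*I*o + 12*I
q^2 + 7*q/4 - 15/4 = (q - 5/4)*(q + 3)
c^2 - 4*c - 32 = (c - 8)*(c + 4)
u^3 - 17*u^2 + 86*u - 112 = (u - 8)*(u - 7)*(u - 2)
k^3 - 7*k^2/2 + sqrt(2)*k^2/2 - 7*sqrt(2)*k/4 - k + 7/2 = (k - 7/2)*(k - sqrt(2)/2)*(k + sqrt(2))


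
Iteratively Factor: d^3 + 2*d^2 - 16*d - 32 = (d - 4)*(d^2 + 6*d + 8) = (d - 4)*(d + 4)*(d + 2)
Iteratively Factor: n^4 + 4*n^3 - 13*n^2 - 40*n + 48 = (n - 3)*(n^3 + 7*n^2 + 8*n - 16) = (n - 3)*(n + 4)*(n^2 + 3*n - 4) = (n - 3)*(n - 1)*(n + 4)*(n + 4)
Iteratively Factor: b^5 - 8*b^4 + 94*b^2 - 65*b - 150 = (b + 3)*(b^4 - 11*b^3 + 33*b^2 - 5*b - 50) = (b - 5)*(b + 3)*(b^3 - 6*b^2 + 3*b + 10) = (b - 5)*(b - 2)*(b + 3)*(b^2 - 4*b - 5) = (b - 5)^2*(b - 2)*(b + 3)*(b + 1)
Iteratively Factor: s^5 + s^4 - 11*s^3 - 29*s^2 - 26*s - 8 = (s + 1)*(s^4 - 11*s^2 - 18*s - 8) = (s - 4)*(s + 1)*(s^3 + 4*s^2 + 5*s + 2) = (s - 4)*(s + 1)^2*(s^2 + 3*s + 2) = (s - 4)*(s + 1)^3*(s + 2)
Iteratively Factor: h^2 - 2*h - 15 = (h - 5)*(h + 3)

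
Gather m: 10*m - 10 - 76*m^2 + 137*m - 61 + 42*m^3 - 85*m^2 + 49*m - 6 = 42*m^3 - 161*m^2 + 196*m - 77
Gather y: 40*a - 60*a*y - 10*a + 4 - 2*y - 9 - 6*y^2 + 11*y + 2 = 30*a - 6*y^2 + y*(9 - 60*a) - 3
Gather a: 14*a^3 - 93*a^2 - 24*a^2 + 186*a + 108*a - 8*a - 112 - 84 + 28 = 14*a^3 - 117*a^2 + 286*a - 168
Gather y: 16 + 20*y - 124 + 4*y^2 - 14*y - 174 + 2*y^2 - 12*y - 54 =6*y^2 - 6*y - 336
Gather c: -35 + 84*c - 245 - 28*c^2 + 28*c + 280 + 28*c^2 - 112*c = 0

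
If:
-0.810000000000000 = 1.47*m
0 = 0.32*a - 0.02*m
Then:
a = -0.03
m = -0.55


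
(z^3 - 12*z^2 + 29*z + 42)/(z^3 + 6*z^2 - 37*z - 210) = (z^2 - 6*z - 7)/(z^2 + 12*z + 35)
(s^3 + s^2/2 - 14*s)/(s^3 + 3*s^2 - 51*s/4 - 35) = 2*s/(2*s + 5)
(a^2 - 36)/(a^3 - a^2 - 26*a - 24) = (a + 6)/(a^2 + 5*a + 4)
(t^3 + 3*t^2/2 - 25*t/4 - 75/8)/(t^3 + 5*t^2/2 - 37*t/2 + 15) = (t^2 + 4*t + 15/4)/(t^2 + 5*t - 6)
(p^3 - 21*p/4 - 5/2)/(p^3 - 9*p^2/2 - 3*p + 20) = (p + 1/2)/(p - 4)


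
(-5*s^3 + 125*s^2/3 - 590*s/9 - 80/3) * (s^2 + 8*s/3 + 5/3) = -5*s^5 + 85*s^4/3 + 335*s^3/9 - 3565*s^2/27 - 4870*s/27 - 400/9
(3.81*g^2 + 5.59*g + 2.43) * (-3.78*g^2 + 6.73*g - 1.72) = -14.4018*g^4 + 4.5111*g^3 + 21.8821*g^2 + 6.7391*g - 4.1796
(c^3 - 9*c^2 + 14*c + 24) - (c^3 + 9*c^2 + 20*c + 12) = -18*c^2 - 6*c + 12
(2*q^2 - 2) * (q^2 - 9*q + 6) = 2*q^4 - 18*q^3 + 10*q^2 + 18*q - 12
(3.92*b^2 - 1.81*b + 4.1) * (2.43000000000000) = 9.5256*b^2 - 4.3983*b + 9.963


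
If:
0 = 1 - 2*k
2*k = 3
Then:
No Solution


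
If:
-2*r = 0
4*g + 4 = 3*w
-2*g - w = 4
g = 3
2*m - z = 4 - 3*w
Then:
No Solution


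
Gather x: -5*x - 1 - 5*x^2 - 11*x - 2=-5*x^2 - 16*x - 3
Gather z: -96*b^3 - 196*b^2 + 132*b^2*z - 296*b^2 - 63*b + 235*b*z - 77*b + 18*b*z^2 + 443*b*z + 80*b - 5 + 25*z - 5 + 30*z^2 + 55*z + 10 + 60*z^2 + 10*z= -96*b^3 - 492*b^2 - 60*b + z^2*(18*b + 90) + z*(132*b^2 + 678*b + 90)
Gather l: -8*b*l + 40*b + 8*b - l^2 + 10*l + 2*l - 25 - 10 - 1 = 48*b - l^2 + l*(12 - 8*b) - 36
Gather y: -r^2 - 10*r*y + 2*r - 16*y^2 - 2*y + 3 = -r^2 + 2*r - 16*y^2 + y*(-10*r - 2) + 3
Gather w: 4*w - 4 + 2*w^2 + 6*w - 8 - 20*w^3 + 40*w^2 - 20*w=-20*w^3 + 42*w^2 - 10*w - 12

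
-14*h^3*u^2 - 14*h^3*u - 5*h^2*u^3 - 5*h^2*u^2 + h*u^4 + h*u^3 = u*(-7*h + u)*(2*h + u)*(h*u + h)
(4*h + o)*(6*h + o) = 24*h^2 + 10*h*o + o^2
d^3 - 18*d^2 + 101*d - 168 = (d - 8)*(d - 7)*(d - 3)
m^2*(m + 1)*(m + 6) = m^4 + 7*m^3 + 6*m^2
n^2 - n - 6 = (n - 3)*(n + 2)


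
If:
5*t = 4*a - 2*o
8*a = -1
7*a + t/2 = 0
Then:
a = -1/8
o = -37/8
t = 7/4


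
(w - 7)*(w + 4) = w^2 - 3*w - 28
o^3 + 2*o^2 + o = o*(o + 1)^2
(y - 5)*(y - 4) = y^2 - 9*y + 20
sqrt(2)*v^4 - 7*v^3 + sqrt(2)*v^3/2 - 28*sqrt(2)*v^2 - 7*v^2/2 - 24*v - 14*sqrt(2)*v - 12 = (v + 1/2)*(v - 6*sqrt(2))*(v + 2*sqrt(2))*(sqrt(2)*v + 1)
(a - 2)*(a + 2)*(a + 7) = a^3 + 7*a^2 - 4*a - 28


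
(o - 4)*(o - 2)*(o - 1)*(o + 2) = o^4 - 5*o^3 + 20*o - 16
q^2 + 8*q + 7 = (q + 1)*(q + 7)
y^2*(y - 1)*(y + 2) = y^4 + y^3 - 2*y^2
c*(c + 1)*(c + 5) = c^3 + 6*c^2 + 5*c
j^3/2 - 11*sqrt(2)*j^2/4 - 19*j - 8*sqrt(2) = (j/2 + sqrt(2))*(j - 8*sqrt(2))*(j + sqrt(2)/2)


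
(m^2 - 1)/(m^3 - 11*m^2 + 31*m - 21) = (m + 1)/(m^2 - 10*m + 21)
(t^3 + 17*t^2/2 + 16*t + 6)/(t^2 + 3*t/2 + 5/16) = 8*(2*t^3 + 17*t^2 + 32*t + 12)/(16*t^2 + 24*t + 5)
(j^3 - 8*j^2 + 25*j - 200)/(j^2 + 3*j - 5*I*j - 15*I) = (j^2 + j*(-8 + 5*I) - 40*I)/(j + 3)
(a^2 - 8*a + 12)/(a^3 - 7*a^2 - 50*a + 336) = (a - 2)/(a^2 - a - 56)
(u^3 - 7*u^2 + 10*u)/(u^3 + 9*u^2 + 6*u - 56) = u*(u - 5)/(u^2 + 11*u + 28)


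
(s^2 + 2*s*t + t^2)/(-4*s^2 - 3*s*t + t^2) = (-s - t)/(4*s - t)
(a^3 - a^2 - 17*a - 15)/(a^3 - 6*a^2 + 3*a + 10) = (a + 3)/(a - 2)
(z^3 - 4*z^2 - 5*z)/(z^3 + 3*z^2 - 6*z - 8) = z*(z - 5)/(z^2 + 2*z - 8)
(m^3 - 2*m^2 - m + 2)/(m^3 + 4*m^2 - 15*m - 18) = (m^2 - 3*m + 2)/(m^2 + 3*m - 18)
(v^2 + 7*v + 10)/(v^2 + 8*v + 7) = (v^2 + 7*v + 10)/(v^2 + 8*v + 7)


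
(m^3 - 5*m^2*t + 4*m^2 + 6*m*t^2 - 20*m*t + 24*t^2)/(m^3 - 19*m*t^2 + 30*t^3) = (m + 4)/(m + 5*t)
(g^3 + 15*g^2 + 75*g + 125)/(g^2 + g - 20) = (g^2 + 10*g + 25)/(g - 4)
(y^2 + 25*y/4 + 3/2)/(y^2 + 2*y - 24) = (y + 1/4)/(y - 4)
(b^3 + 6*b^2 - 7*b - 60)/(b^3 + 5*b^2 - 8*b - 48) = (b + 5)/(b + 4)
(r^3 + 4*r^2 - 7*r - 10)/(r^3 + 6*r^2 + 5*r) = (r - 2)/r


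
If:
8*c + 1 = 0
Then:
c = -1/8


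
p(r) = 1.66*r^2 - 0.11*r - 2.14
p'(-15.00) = -49.91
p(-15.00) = 373.01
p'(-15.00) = -49.91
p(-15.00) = 373.01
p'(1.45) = 4.70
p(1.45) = 1.19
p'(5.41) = 17.85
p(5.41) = 45.85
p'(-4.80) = -16.05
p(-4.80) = 36.63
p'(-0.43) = -1.54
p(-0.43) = -1.79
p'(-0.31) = -1.14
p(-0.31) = -1.95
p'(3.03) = 9.95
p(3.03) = 12.77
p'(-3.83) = -12.83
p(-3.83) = 22.63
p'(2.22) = 7.26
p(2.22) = 5.80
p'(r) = 3.32*r - 0.11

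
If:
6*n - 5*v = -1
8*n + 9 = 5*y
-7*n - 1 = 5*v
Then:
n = -2/13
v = 1/65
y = 101/65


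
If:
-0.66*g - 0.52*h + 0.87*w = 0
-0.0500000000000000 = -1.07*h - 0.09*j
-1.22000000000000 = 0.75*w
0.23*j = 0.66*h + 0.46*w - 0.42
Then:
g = -2.45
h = 0.38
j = -3.98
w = -1.63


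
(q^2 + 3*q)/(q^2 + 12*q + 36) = q*(q + 3)/(q^2 + 12*q + 36)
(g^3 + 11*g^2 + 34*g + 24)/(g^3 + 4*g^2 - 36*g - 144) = (g + 1)/(g - 6)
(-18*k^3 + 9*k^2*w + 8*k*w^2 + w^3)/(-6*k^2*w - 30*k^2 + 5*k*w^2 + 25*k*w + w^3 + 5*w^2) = (3*k + w)/(w + 5)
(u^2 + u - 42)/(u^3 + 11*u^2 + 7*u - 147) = (u - 6)/(u^2 + 4*u - 21)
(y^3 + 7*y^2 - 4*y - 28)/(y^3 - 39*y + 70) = (y + 2)/(y - 5)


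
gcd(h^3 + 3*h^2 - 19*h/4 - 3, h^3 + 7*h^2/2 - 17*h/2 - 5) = h + 1/2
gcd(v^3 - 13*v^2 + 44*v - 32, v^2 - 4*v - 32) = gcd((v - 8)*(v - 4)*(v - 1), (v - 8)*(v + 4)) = v - 8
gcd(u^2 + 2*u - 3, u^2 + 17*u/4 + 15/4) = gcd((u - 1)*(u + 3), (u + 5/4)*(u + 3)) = u + 3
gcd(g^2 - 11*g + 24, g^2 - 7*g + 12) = g - 3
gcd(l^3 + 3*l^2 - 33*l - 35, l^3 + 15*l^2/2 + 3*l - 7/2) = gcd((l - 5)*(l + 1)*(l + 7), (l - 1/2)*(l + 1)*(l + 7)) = l^2 + 8*l + 7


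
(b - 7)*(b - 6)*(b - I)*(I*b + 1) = I*b^4 + 2*b^3 - 13*I*b^3 - 26*b^2 + 41*I*b^2 + 84*b + 13*I*b - 42*I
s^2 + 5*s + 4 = (s + 1)*(s + 4)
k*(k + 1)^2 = k^3 + 2*k^2 + k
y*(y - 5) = y^2 - 5*y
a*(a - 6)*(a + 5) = a^3 - a^2 - 30*a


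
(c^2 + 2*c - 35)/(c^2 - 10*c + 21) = (c^2 + 2*c - 35)/(c^2 - 10*c + 21)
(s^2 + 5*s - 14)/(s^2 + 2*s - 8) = (s + 7)/(s + 4)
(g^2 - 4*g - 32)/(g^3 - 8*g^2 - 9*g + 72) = (g + 4)/(g^2 - 9)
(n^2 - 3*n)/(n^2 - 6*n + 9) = n/(n - 3)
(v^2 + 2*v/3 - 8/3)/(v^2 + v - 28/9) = 3*(v + 2)/(3*v + 7)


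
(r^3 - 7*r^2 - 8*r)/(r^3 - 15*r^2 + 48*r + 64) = r/(r - 8)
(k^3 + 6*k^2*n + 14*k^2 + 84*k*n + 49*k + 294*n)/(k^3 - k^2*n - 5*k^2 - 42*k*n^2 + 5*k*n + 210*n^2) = (k^2 + 14*k + 49)/(k^2 - 7*k*n - 5*k + 35*n)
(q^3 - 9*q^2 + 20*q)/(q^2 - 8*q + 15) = q*(q - 4)/(q - 3)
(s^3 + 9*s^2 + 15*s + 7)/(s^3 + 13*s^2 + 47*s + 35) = (s + 1)/(s + 5)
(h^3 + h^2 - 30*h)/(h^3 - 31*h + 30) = h/(h - 1)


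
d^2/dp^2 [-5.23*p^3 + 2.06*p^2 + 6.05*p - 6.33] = 4.12 - 31.38*p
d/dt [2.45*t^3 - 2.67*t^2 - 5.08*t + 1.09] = 7.35*t^2 - 5.34*t - 5.08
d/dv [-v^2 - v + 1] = -2*v - 1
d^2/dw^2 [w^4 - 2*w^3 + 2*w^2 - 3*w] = 12*w^2 - 12*w + 4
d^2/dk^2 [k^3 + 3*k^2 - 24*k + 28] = 6*k + 6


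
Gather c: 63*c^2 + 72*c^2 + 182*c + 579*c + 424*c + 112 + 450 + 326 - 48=135*c^2 + 1185*c + 840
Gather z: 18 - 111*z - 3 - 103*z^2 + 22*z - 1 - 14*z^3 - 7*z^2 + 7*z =-14*z^3 - 110*z^2 - 82*z + 14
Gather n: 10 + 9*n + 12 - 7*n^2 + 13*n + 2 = -7*n^2 + 22*n + 24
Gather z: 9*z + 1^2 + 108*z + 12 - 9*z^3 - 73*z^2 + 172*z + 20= -9*z^3 - 73*z^2 + 289*z + 33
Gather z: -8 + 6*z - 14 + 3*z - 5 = 9*z - 27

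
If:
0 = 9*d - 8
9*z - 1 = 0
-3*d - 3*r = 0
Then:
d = 8/9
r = -8/9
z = 1/9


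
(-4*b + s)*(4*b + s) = -16*b^2 + s^2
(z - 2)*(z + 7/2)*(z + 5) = z^3 + 13*z^2/2 + z/2 - 35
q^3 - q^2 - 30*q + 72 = (q - 4)*(q - 3)*(q + 6)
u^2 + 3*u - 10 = (u - 2)*(u + 5)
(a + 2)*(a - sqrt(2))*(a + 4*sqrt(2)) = a^3 + 2*a^2 + 3*sqrt(2)*a^2 - 8*a + 6*sqrt(2)*a - 16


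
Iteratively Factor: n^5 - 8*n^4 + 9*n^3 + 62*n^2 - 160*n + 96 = (n - 4)*(n^4 - 4*n^3 - 7*n^2 + 34*n - 24) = (n - 4)*(n - 2)*(n^3 - 2*n^2 - 11*n + 12) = (n - 4)*(n - 2)*(n - 1)*(n^2 - n - 12) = (n - 4)^2*(n - 2)*(n - 1)*(n + 3)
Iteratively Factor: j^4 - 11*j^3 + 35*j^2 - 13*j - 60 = (j - 4)*(j^3 - 7*j^2 + 7*j + 15) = (j - 4)*(j + 1)*(j^2 - 8*j + 15) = (j - 5)*(j - 4)*(j + 1)*(j - 3)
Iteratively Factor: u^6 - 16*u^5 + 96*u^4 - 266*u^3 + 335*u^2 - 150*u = (u - 5)*(u^5 - 11*u^4 + 41*u^3 - 61*u^2 + 30*u) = u*(u - 5)*(u^4 - 11*u^3 + 41*u^2 - 61*u + 30) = u*(u - 5)^2*(u^3 - 6*u^2 + 11*u - 6) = u*(u - 5)^2*(u - 1)*(u^2 - 5*u + 6) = u*(u - 5)^2*(u - 2)*(u - 1)*(u - 3)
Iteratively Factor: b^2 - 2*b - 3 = (b - 3)*(b + 1)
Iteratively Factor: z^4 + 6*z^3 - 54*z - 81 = (z + 3)*(z^3 + 3*z^2 - 9*z - 27) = (z + 3)^2*(z^2 - 9) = (z + 3)^3*(z - 3)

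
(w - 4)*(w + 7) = w^2 + 3*w - 28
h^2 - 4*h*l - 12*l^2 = (h - 6*l)*(h + 2*l)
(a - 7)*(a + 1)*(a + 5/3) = a^3 - 13*a^2/3 - 17*a - 35/3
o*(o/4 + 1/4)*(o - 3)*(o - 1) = o^4/4 - 3*o^3/4 - o^2/4 + 3*o/4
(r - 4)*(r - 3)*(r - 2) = r^3 - 9*r^2 + 26*r - 24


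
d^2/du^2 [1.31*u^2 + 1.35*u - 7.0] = 2.62000000000000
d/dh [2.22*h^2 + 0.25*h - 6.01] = 4.44*h + 0.25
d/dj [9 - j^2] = -2*j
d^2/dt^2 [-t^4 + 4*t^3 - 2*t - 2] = 12*t*(2 - t)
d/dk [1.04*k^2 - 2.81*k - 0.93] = 2.08*k - 2.81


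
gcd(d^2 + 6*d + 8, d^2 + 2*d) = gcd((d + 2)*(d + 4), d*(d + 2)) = d + 2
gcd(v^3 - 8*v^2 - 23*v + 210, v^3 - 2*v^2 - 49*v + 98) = v - 7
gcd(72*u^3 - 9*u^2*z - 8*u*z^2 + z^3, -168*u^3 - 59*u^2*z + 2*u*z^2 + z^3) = -24*u^2 - 5*u*z + z^2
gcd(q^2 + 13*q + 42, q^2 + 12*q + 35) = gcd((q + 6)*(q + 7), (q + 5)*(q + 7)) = q + 7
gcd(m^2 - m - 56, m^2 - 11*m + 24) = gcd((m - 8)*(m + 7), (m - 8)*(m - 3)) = m - 8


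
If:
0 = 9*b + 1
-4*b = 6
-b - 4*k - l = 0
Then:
No Solution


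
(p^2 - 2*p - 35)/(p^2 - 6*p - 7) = (p + 5)/(p + 1)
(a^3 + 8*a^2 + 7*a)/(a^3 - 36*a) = (a^2 + 8*a + 7)/(a^2 - 36)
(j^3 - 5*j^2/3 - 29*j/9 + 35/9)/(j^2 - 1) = (9*j^2 - 6*j - 35)/(9*(j + 1))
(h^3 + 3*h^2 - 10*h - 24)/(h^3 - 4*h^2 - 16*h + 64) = (h^2 - h - 6)/(h^2 - 8*h + 16)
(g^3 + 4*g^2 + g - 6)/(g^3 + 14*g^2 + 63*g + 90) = (g^2 + g - 2)/(g^2 + 11*g + 30)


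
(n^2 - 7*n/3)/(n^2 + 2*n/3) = (3*n - 7)/(3*n + 2)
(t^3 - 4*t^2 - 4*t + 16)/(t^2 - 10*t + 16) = (t^2 - 2*t - 8)/(t - 8)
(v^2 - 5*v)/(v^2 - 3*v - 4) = v*(5 - v)/(-v^2 + 3*v + 4)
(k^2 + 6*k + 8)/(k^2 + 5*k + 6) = (k + 4)/(k + 3)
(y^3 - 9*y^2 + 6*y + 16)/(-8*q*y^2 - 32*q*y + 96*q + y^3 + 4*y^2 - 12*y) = (y^2 - 7*y - 8)/(-8*q*y - 48*q + y^2 + 6*y)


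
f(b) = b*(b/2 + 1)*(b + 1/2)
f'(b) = b*(b/2 + 1) + b*(b + 1/2)/2 + (b/2 + 1)*(b + 1/2)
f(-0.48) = -0.01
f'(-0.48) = -0.35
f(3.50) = 38.50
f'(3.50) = 27.62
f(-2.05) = -0.08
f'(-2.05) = 1.68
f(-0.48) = -0.01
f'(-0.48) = -0.35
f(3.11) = 28.69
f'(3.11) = 22.78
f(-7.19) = -124.82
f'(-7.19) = 60.07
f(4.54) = 74.82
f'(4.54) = 42.77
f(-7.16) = -123.03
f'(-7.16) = 59.50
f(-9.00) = -267.75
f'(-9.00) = 99.50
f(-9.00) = -267.75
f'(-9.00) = 99.50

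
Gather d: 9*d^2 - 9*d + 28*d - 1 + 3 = 9*d^2 + 19*d + 2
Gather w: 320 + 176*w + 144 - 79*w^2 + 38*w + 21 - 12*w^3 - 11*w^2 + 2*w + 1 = -12*w^3 - 90*w^2 + 216*w + 486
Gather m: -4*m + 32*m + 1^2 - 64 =28*m - 63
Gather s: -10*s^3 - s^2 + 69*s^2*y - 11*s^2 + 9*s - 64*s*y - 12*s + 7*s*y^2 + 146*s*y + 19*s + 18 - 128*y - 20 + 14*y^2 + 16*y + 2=-10*s^3 + s^2*(69*y - 12) + s*(7*y^2 + 82*y + 16) + 14*y^2 - 112*y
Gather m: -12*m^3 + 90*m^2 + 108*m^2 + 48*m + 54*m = -12*m^3 + 198*m^2 + 102*m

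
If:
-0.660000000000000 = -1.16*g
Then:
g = 0.57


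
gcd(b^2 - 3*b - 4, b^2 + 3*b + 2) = b + 1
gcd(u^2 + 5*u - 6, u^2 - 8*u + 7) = u - 1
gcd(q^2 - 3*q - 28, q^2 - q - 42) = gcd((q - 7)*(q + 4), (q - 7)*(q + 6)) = q - 7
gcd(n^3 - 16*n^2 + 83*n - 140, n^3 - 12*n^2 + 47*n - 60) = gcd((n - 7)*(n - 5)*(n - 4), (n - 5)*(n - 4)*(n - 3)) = n^2 - 9*n + 20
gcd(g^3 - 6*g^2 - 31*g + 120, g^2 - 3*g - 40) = g^2 - 3*g - 40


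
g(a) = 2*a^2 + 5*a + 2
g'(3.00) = 17.00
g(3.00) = 35.00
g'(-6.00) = -19.00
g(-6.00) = 44.00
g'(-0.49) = 3.04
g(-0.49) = 0.03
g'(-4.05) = -11.20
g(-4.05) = 14.56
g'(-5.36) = -16.44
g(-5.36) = 32.66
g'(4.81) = 24.24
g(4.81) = 72.32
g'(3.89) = 20.56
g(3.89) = 51.71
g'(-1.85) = -2.40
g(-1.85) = -0.40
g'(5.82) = 28.28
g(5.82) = 98.84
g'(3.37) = 18.48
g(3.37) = 41.56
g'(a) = 4*a + 5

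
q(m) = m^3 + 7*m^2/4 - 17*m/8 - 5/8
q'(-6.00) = 84.88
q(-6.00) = -140.88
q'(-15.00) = 620.38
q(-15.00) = -2950.00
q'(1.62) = 11.42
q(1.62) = 4.78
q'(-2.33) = 6.01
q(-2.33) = 1.18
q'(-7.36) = 134.62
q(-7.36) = -288.88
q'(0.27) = -0.96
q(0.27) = -1.05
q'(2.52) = 25.75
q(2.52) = 21.14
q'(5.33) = 101.76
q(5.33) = 189.18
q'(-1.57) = -0.23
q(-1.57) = 3.15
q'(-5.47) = 68.49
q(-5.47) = -100.31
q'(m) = 3*m^2 + 7*m/2 - 17/8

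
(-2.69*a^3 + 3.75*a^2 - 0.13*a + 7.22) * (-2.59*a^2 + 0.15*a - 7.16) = 6.9671*a^5 - 10.116*a^4 + 20.1596*a^3 - 45.5693*a^2 + 2.0138*a - 51.6952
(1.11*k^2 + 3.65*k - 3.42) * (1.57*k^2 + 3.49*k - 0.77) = 1.7427*k^4 + 9.6044*k^3 + 6.5144*k^2 - 14.7463*k + 2.6334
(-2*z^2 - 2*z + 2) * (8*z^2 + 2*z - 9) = -16*z^4 - 20*z^3 + 30*z^2 + 22*z - 18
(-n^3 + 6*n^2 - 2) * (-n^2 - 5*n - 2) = n^5 - n^4 - 28*n^3 - 10*n^2 + 10*n + 4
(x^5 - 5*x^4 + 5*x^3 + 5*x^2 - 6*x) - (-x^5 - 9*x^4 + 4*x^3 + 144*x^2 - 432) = 2*x^5 + 4*x^4 + x^3 - 139*x^2 - 6*x + 432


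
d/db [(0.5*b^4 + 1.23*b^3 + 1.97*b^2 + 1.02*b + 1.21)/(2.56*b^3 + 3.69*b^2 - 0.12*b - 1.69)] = (1.28*b^6 + 3.69*b^5 - 0.6845*b^4 - 8.8976*b^3 - 19.5291*b^2 - 15.5884*b - 1.5786)/(6.5536*b^6 + 18.8928*b^5 + 13.0017*b^4 - 9.5384*b^3 - 12.4578*b^2 + 0.4056*b + 2.8561)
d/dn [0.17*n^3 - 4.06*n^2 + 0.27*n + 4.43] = 0.51*n^2 - 8.12*n + 0.27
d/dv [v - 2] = 1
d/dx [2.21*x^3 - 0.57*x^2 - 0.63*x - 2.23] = 6.63*x^2 - 1.14*x - 0.63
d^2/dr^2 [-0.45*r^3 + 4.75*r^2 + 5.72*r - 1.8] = 9.5 - 2.7*r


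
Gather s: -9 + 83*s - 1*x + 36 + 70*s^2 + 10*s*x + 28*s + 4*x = 70*s^2 + s*(10*x + 111) + 3*x + 27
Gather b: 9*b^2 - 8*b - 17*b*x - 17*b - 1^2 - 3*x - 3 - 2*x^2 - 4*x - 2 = 9*b^2 + b*(-17*x - 25) - 2*x^2 - 7*x - 6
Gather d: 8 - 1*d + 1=9 - d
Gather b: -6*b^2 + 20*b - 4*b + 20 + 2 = -6*b^2 + 16*b + 22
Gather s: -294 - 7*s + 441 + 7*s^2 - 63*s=7*s^2 - 70*s + 147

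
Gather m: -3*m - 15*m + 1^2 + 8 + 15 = 24 - 18*m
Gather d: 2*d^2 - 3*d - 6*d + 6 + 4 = 2*d^2 - 9*d + 10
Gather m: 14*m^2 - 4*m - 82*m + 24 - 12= 14*m^2 - 86*m + 12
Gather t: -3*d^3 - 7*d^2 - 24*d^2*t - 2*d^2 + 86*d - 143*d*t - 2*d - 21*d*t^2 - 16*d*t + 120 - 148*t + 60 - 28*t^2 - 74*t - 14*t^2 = -3*d^3 - 9*d^2 + 84*d + t^2*(-21*d - 42) + t*(-24*d^2 - 159*d - 222) + 180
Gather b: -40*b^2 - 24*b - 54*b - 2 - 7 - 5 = -40*b^2 - 78*b - 14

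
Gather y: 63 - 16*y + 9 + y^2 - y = y^2 - 17*y + 72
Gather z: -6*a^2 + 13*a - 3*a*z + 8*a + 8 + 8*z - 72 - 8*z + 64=-6*a^2 - 3*a*z + 21*a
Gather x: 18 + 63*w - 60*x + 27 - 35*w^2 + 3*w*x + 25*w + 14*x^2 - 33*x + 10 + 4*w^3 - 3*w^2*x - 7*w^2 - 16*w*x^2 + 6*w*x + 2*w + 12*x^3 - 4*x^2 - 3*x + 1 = 4*w^3 - 42*w^2 + 90*w + 12*x^3 + x^2*(10 - 16*w) + x*(-3*w^2 + 9*w - 96) + 56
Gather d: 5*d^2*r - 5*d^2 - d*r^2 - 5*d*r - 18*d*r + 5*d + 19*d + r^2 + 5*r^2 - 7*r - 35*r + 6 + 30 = d^2*(5*r - 5) + d*(-r^2 - 23*r + 24) + 6*r^2 - 42*r + 36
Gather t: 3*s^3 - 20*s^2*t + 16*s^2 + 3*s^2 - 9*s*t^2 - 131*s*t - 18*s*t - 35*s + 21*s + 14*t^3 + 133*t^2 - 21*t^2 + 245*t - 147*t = 3*s^3 + 19*s^2 - 14*s + 14*t^3 + t^2*(112 - 9*s) + t*(-20*s^2 - 149*s + 98)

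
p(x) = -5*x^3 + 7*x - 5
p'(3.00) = -128.00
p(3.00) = -119.00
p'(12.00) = -2153.00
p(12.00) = -8561.00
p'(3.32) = -158.34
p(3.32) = -164.73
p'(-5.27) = -409.59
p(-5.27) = 689.93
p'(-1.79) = -41.06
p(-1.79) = 11.15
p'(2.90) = -119.15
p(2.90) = -106.64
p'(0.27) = 5.91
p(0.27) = -3.21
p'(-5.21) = -400.16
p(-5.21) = 665.63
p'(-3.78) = -207.33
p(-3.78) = 238.59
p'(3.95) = -227.04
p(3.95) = -285.50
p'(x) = 7 - 15*x^2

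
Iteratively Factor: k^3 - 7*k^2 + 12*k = (k - 4)*(k^2 - 3*k) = (k - 4)*(k - 3)*(k)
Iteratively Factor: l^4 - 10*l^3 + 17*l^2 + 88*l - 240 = (l - 5)*(l^3 - 5*l^2 - 8*l + 48) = (l - 5)*(l - 4)*(l^2 - l - 12) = (l - 5)*(l - 4)^2*(l + 3)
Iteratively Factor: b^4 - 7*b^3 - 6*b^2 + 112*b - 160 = (b + 4)*(b^3 - 11*b^2 + 38*b - 40) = (b - 5)*(b + 4)*(b^2 - 6*b + 8) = (b - 5)*(b - 2)*(b + 4)*(b - 4)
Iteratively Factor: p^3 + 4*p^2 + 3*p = (p + 3)*(p^2 + p) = (p + 1)*(p + 3)*(p)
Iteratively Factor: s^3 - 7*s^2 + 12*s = (s - 3)*(s^2 - 4*s) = s*(s - 3)*(s - 4)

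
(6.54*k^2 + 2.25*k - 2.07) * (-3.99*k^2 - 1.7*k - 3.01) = -26.0946*k^4 - 20.0955*k^3 - 15.2511*k^2 - 3.2535*k + 6.2307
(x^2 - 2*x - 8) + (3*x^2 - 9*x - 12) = 4*x^2 - 11*x - 20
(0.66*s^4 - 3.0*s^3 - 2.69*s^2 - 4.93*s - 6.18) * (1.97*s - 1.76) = 1.3002*s^5 - 7.0716*s^4 - 0.0192999999999994*s^3 - 4.9777*s^2 - 3.4978*s + 10.8768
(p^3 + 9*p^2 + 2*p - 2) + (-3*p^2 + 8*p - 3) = p^3 + 6*p^2 + 10*p - 5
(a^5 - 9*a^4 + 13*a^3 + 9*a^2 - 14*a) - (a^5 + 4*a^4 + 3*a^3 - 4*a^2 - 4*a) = -13*a^4 + 10*a^3 + 13*a^2 - 10*a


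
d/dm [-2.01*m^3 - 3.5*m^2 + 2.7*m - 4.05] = -6.03*m^2 - 7.0*m + 2.7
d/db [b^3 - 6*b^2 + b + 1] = 3*b^2 - 12*b + 1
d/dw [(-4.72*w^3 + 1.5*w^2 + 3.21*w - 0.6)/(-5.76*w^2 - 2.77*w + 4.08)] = (27.1872*w^4 + 26.1488*w^3 - 43.4382*w^2 + 5.328*w + 11.4348)/(33.1776*w^4 + 31.9104*w^3 - 39.3287*w^2 - 22.6032*w + 16.6464)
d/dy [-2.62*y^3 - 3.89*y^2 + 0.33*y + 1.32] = -7.86*y^2 - 7.78*y + 0.33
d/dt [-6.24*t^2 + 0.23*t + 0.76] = 0.23 - 12.48*t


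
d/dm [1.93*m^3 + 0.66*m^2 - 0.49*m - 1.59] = 5.79*m^2 + 1.32*m - 0.49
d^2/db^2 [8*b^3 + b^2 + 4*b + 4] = 48*b + 2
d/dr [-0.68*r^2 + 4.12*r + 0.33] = 4.12 - 1.36*r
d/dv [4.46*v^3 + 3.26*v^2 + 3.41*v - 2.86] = 13.38*v^2 + 6.52*v + 3.41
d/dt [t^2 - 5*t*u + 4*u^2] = 2*t - 5*u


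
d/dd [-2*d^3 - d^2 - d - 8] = -6*d^2 - 2*d - 1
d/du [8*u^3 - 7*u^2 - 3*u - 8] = 24*u^2 - 14*u - 3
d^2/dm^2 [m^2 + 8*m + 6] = 2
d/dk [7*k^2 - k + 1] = 14*k - 1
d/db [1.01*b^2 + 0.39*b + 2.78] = 2.02*b + 0.39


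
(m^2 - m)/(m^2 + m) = (m - 1)/(m + 1)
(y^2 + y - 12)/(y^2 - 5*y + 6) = (y + 4)/(y - 2)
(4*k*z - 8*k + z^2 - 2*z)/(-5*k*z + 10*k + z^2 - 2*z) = (4*k + z)/(-5*k + z)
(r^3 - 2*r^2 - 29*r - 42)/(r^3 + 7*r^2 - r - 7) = (r^3 - 2*r^2 - 29*r - 42)/(r^3 + 7*r^2 - r - 7)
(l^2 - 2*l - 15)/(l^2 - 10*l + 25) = (l + 3)/(l - 5)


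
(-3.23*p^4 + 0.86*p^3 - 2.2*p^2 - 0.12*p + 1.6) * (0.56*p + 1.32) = -1.8088*p^5 - 3.782*p^4 - 0.0968000000000002*p^3 - 2.9712*p^2 + 0.7376*p + 2.112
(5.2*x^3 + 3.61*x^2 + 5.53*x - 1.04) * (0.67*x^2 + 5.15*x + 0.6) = 3.484*x^5 + 29.1987*x^4 + 25.4166*x^3 + 29.9487*x^2 - 2.038*x - 0.624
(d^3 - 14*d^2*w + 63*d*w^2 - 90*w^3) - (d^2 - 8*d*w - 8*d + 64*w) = d^3 - 14*d^2*w - d^2 + 63*d*w^2 + 8*d*w + 8*d - 90*w^3 - 64*w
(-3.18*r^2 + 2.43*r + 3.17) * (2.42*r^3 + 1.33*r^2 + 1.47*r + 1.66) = -7.6956*r^5 + 1.6512*r^4 + 6.2287*r^3 + 2.5094*r^2 + 8.6937*r + 5.2622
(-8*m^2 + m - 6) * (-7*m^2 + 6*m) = 56*m^4 - 55*m^3 + 48*m^2 - 36*m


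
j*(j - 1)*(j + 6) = j^3 + 5*j^2 - 6*j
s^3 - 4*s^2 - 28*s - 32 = (s - 8)*(s + 2)^2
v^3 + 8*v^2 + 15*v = v*(v + 3)*(v + 5)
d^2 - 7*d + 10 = (d - 5)*(d - 2)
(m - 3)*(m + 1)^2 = m^3 - m^2 - 5*m - 3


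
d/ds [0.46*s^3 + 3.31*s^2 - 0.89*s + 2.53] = 1.38*s^2 + 6.62*s - 0.89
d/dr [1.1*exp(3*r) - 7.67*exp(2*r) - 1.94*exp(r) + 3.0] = (3.3*exp(2*r) - 15.34*exp(r) - 1.94)*exp(r)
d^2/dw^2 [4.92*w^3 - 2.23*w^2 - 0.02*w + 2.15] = 29.52*w - 4.46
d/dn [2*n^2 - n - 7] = 4*n - 1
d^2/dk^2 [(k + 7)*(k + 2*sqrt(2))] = 2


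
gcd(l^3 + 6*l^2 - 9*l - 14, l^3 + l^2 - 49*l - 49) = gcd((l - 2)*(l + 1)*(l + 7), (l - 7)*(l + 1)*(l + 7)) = l^2 + 8*l + 7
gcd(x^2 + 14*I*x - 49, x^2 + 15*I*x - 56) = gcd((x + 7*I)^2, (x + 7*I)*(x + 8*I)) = x + 7*I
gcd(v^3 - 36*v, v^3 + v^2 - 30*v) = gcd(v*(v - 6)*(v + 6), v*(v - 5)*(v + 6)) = v^2 + 6*v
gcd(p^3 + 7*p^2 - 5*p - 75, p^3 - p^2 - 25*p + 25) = p + 5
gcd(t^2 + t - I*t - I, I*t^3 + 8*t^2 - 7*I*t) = t - I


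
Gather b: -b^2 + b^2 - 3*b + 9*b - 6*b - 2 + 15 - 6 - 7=0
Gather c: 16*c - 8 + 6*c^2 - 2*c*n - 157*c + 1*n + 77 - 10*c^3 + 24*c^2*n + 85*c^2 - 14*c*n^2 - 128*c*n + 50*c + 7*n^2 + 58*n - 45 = -10*c^3 + c^2*(24*n + 91) + c*(-14*n^2 - 130*n - 91) + 7*n^2 + 59*n + 24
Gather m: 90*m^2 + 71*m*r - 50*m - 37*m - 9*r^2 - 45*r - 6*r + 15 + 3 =90*m^2 + m*(71*r - 87) - 9*r^2 - 51*r + 18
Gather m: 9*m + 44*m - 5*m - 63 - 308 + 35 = 48*m - 336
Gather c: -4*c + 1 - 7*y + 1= -4*c - 7*y + 2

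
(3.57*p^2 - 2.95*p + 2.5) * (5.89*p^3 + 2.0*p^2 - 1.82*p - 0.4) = 21.0273*p^5 - 10.2355*p^4 + 2.3276*p^3 + 8.941*p^2 - 3.37*p - 1.0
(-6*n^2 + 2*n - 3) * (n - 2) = -6*n^3 + 14*n^2 - 7*n + 6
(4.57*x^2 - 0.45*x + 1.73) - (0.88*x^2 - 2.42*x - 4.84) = 3.69*x^2 + 1.97*x + 6.57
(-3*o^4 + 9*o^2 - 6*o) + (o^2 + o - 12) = -3*o^4 + 10*o^2 - 5*o - 12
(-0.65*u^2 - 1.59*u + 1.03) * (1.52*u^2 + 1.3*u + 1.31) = -0.988*u^4 - 3.2618*u^3 - 1.3529*u^2 - 0.7439*u + 1.3493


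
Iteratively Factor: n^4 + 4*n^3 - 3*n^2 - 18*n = (n + 3)*(n^3 + n^2 - 6*n) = n*(n + 3)*(n^2 + n - 6) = n*(n + 3)^2*(n - 2)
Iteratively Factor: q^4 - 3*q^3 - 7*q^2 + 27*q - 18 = (q + 3)*(q^3 - 6*q^2 + 11*q - 6) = (q - 3)*(q + 3)*(q^2 - 3*q + 2) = (q - 3)*(q - 1)*(q + 3)*(q - 2)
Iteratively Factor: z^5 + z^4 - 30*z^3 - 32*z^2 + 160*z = (z - 5)*(z^4 + 6*z^3 - 32*z) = (z - 5)*(z + 4)*(z^3 + 2*z^2 - 8*z) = (z - 5)*(z + 4)^2*(z^2 - 2*z) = z*(z - 5)*(z + 4)^2*(z - 2)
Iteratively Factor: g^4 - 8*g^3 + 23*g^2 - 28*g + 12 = (g - 1)*(g^3 - 7*g^2 + 16*g - 12) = (g - 2)*(g - 1)*(g^2 - 5*g + 6) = (g - 2)^2*(g - 1)*(g - 3)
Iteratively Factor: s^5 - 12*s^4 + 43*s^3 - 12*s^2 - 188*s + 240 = (s + 2)*(s^4 - 14*s^3 + 71*s^2 - 154*s + 120) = (s - 4)*(s + 2)*(s^3 - 10*s^2 + 31*s - 30) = (s - 5)*(s - 4)*(s + 2)*(s^2 - 5*s + 6) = (s - 5)*(s - 4)*(s - 2)*(s + 2)*(s - 3)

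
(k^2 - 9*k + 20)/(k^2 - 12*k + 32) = (k - 5)/(k - 8)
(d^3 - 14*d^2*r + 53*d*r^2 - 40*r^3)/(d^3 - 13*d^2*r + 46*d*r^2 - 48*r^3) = (d^2 - 6*d*r + 5*r^2)/(d^2 - 5*d*r + 6*r^2)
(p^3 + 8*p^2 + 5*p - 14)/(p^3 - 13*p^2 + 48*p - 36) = (p^2 + 9*p + 14)/(p^2 - 12*p + 36)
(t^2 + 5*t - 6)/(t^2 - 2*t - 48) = (t - 1)/(t - 8)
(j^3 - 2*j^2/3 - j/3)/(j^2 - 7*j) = (3*j^2 - 2*j - 1)/(3*(j - 7))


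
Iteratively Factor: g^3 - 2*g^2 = (g)*(g^2 - 2*g) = g^2*(g - 2)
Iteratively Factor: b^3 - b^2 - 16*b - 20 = (b + 2)*(b^2 - 3*b - 10) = (b + 2)^2*(b - 5)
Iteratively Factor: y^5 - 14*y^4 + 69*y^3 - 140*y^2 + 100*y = (y)*(y^4 - 14*y^3 + 69*y^2 - 140*y + 100) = y*(y - 2)*(y^3 - 12*y^2 + 45*y - 50) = y*(y - 2)^2*(y^2 - 10*y + 25) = y*(y - 5)*(y - 2)^2*(y - 5)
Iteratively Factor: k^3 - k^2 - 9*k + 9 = (k - 3)*(k^2 + 2*k - 3) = (k - 3)*(k + 3)*(k - 1)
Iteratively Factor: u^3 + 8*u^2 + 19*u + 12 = (u + 3)*(u^2 + 5*u + 4) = (u + 3)*(u + 4)*(u + 1)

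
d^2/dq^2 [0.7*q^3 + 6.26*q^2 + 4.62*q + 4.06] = 4.2*q + 12.52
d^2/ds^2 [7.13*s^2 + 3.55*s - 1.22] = 14.2600000000000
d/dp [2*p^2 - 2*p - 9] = 4*p - 2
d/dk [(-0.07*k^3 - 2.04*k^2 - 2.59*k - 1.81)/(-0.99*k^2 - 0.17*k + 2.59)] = (0.0693*k^4 + 0.0238000000000005*k^3 - 2.7612*k^2 - 14.151*k - 7.0158)/(0.9801*k^4 + 0.3366*k^3 - 5.0993*k^2 - 0.8806*k + 6.7081)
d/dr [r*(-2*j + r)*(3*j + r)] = -6*j^2 + 2*j*r + 3*r^2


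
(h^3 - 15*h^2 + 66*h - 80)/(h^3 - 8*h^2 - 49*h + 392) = (h^2 - 7*h + 10)/(h^2 - 49)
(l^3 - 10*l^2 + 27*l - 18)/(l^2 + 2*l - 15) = (l^2 - 7*l + 6)/(l + 5)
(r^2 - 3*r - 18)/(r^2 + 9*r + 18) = (r - 6)/(r + 6)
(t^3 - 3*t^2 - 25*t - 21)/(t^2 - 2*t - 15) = (t^2 - 6*t - 7)/(t - 5)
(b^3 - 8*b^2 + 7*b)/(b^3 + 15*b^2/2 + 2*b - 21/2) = 2*b*(b - 7)/(2*b^2 + 17*b + 21)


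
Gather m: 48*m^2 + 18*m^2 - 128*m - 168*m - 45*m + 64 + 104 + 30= 66*m^2 - 341*m + 198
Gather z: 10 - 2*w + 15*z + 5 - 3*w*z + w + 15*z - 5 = -w + z*(30 - 3*w) + 10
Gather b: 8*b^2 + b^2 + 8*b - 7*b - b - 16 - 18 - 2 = 9*b^2 - 36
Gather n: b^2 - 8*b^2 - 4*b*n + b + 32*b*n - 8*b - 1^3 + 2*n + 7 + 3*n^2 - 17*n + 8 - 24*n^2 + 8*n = -7*b^2 - 7*b - 21*n^2 + n*(28*b - 7) + 14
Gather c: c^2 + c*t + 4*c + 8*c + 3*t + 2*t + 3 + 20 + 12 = c^2 + c*(t + 12) + 5*t + 35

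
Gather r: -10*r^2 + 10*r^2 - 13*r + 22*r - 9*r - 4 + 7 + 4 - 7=0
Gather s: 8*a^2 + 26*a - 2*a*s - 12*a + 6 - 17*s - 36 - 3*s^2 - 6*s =8*a^2 + 14*a - 3*s^2 + s*(-2*a - 23) - 30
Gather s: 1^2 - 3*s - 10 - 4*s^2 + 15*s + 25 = -4*s^2 + 12*s + 16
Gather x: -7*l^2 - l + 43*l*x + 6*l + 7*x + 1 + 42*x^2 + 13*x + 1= -7*l^2 + 5*l + 42*x^2 + x*(43*l + 20) + 2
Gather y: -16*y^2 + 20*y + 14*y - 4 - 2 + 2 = -16*y^2 + 34*y - 4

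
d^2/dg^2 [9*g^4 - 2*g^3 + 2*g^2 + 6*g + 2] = 108*g^2 - 12*g + 4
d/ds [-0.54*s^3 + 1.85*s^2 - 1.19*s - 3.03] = -1.62*s^2 + 3.7*s - 1.19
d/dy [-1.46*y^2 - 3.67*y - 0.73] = -2.92*y - 3.67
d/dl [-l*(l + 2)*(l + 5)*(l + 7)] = -4*l^3 - 42*l^2 - 118*l - 70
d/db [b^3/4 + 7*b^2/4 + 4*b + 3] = 3*b^2/4 + 7*b/2 + 4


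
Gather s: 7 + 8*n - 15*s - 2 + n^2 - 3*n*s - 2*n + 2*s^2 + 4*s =n^2 + 6*n + 2*s^2 + s*(-3*n - 11) + 5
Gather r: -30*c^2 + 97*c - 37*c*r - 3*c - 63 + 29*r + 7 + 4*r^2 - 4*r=-30*c^2 + 94*c + 4*r^2 + r*(25 - 37*c) - 56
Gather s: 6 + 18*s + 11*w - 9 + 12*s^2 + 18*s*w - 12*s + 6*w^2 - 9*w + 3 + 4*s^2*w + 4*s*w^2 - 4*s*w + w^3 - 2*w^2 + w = s^2*(4*w + 12) + s*(4*w^2 + 14*w + 6) + w^3 + 4*w^2 + 3*w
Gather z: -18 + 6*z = 6*z - 18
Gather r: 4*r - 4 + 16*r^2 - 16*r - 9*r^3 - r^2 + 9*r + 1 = -9*r^3 + 15*r^2 - 3*r - 3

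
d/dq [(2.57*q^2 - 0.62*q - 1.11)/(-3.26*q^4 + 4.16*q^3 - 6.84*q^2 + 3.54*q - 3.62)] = (16.7564*q^5 - 16.7548*q^4 - 9.316*q^3 + 18.7098*q^2 - 33.7916*q + 6.1738)/(10.6276*q^8 - 27.1232*q^7 + 61.9024*q^6 - 79.9896*q^5 + 99.8408*q^4 - 78.5456*q^3 + 62.0532*q^2 - 25.6296*q + 13.1044)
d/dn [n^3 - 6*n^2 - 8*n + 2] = 3*n^2 - 12*n - 8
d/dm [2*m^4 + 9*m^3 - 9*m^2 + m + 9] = 8*m^3 + 27*m^2 - 18*m + 1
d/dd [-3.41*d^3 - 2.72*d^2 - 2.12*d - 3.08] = -10.23*d^2 - 5.44*d - 2.12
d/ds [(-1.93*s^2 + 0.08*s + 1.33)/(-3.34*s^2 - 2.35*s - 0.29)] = (4.8027*s^2 + 10.0038*s + 3.1023)/(11.1556*s^4 + 15.698*s^3 + 7.4597*s^2 + 1.363*s + 0.0841)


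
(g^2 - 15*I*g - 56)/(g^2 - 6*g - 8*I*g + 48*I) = (g - 7*I)/(g - 6)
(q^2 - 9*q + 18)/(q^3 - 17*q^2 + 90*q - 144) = 1/(q - 8)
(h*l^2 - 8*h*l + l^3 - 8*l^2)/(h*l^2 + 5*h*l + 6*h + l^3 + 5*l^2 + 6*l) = l*(l - 8)/(l^2 + 5*l + 6)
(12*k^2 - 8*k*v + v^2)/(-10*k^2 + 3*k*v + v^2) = (-6*k + v)/(5*k + v)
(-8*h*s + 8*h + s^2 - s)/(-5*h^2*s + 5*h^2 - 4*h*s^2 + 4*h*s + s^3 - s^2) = (-8*h + s)/(-5*h^2 - 4*h*s + s^2)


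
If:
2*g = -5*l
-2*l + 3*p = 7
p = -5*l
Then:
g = 35/34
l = -7/17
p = 35/17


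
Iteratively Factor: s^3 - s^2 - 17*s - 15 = (s + 3)*(s^2 - 4*s - 5) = (s + 1)*(s + 3)*(s - 5)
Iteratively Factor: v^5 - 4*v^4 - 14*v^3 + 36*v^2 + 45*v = (v)*(v^4 - 4*v^3 - 14*v^2 + 36*v + 45) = v*(v - 3)*(v^3 - v^2 - 17*v - 15) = v*(v - 5)*(v - 3)*(v^2 + 4*v + 3) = v*(v - 5)*(v - 3)*(v + 1)*(v + 3)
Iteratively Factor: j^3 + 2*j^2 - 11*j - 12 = (j + 1)*(j^2 + j - 12) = (j + 1)*(j + 4)*(j - 3)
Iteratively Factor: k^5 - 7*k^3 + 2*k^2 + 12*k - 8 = (k - 1)*(k^4 + k^3 - 6*k^2 - 4*k + 8) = (k - 1)^2*(k^3 + 2*k^2 - 4*k - 8) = (k - 1)^2*(k + 2)*(k^2 - 4) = (k - 2)*(k - 1)^2*(k + 2)*(k + 2)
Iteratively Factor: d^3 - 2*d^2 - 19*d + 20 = (d - 1)*(d^2 - d - 20) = (d - 5)*(d - 1)*(d + 4)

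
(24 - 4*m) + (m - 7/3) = 65/3 - 3*m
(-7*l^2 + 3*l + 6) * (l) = -7*l^3 + 3*l^2 + 6*l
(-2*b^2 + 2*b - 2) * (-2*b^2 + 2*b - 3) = 4*b^4 - 8*b^3 + 14*b^2 - 10*b + 6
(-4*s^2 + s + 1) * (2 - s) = 4*s^3 - 9*s^2 + s + 2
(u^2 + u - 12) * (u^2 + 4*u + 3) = u^4 + 5*u^3 - 5*u^2 - 45*u - 36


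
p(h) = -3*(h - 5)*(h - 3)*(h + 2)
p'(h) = -3*(h - 5)*(h - 3) - 3*(h - 5)*(h + 2) - 3*(h - 3)*(h + 2) = -9*h^2 + 36*h + 3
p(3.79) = 16.60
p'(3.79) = 10.16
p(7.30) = -275.93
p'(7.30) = -213.81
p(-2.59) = 75.10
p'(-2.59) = -150.61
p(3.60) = 14.11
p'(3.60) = 15.96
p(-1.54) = -40.97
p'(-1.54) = -73.78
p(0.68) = -80.58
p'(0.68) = 23.32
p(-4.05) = 392.39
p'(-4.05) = -290.42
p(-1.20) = -62.50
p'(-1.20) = -53.16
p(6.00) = -72.00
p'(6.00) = -105.00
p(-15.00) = 14040.00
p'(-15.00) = -2562.00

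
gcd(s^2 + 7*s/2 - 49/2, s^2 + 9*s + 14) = s + 7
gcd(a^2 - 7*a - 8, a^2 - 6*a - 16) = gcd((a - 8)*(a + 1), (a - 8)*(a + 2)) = a - 8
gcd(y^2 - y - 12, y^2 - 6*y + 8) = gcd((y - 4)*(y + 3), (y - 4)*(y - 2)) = y - 4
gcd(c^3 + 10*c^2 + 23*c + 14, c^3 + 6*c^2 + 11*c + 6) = c^2 + 3*c + 2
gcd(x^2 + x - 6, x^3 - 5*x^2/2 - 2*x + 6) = x - 2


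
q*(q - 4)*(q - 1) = q^3 - 5*q^2 + 4*q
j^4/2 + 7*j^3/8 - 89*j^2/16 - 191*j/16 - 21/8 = (j/2 + 1)*(j - 7/2)*(j + 1/4)*(j + 3)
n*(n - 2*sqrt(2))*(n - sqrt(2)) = n^3 - 3*sqrt(2)*n^2 + 4*n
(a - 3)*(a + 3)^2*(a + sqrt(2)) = a^4 + sqrt(2)*a^3 + 3*a^3 - 9*a^2 + 3*sqrt(2)*a^2 - 27*a - 9*sqrt(2)*a - 27*sqrt(2)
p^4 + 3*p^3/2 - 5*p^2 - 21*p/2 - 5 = (p - 5/2)*(p + 1)^2*(p + 2)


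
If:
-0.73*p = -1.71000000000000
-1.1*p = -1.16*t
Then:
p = 2.34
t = 2.22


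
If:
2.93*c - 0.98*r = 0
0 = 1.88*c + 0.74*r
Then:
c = 0.00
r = 0.00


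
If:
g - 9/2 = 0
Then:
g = 9/2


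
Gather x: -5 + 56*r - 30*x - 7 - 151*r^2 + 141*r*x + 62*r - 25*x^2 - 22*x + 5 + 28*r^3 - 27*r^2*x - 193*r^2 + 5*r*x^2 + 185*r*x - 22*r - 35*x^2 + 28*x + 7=28*r^3 - 344*r^2 + 96*r + x^2*(5*r - 60) + x*(-27*r^2 + 326*r - 24)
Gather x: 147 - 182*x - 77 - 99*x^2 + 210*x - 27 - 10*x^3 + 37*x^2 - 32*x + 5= -10*x^3 - 62*x^2 - 4*x + 48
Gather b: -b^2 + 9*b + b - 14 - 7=-b^2 + 10*b - 21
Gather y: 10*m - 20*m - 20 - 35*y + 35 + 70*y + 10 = -10*m + 35*y + 25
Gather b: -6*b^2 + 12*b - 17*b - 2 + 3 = -6*b^2 - 5*b + 1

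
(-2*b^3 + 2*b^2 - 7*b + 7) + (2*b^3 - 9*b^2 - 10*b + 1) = -7*b^2 - 17*b + 8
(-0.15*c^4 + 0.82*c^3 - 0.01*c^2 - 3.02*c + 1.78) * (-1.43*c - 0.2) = 0.2145*c^5 - 1.1426*c^4 - 0.1497*c^3 + 4.3206*c^2 - 1.9414*c - 0.356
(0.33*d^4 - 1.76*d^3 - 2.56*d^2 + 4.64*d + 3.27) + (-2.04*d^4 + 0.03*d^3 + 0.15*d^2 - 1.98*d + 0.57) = -1.71*d^4 - 1.73*d^3 - 2.41*d^2 + 2.66*d + 3.84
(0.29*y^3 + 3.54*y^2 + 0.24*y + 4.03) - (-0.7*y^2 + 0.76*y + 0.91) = 0.29*y^3 + 4.24*y^2 - 0.52*y + 3.12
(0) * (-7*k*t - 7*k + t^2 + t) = 0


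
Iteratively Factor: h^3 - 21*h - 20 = (h + 1)*(h^2 - h - 20) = (h - 5)*(h + 1)*(h + 4)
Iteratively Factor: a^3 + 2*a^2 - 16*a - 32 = (a - 4)*(a^2 + 6*a + 8) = (a - 4)*(a + 2)*(a + 4)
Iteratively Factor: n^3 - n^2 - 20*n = (n - 5)*(n^2 + 4*n) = (n - 5)*(n + 4)*(n)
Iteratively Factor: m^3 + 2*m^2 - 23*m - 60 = (m + 4)*(m^2 - 2*m - 15) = (m + 3)*(m + 4)*(m - 5)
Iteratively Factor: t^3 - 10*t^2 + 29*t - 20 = (t - 1)*(t^2 - 9*t + 20) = (t - 5)*(t - 1)*(t - 4)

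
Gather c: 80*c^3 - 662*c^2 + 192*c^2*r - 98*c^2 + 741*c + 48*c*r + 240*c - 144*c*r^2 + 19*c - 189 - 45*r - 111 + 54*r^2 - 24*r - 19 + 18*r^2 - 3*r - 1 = 80*c^3 + c^2*(192*r - 760) + c*(-144*r^2 + 48*r + 1000) + 72*r^2 - 72*r - 320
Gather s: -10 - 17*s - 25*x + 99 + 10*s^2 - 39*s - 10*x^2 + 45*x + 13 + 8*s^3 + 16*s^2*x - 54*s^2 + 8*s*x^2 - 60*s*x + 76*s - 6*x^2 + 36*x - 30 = 8*s^3 + s^2*(16*x - 44) + s*(8*x^2 - 60*x + 20) - 16*x^2 + 56*x + 72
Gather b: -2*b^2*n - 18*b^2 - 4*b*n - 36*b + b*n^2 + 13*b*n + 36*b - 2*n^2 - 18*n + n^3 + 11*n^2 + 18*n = b^2*(-2*n - 18) + b*(n^2 + 9*n) + n^3 + 9*n^2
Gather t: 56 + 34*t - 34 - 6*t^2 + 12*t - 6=-6*t^2 + 46*t + 16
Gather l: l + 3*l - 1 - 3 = 4*l - 4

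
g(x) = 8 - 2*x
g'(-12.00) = -2.00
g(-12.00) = 32.00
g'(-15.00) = -2.00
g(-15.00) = 38.00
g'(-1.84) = -2.00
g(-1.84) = 11.68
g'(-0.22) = -2.00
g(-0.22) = 8.44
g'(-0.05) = -2.00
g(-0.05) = 8.10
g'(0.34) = -2.00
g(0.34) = 7.32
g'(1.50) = -2.00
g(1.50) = 5.00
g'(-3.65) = -2.00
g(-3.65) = 15.30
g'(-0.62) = -2.00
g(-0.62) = 9.24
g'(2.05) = -2.00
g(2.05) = 3.90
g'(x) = -2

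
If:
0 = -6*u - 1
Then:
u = -1/6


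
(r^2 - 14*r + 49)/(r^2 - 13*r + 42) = (r - 7)/(r - 6)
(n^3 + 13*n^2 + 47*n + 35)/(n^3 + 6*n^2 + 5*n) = (n + 7)/n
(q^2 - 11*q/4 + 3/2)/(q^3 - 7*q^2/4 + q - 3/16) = 4*(q - 2)/(4*q^2 - 4*q + 1)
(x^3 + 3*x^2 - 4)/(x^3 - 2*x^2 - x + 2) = (x^2 + 4*x + 4)/(x^2 - x - 2)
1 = 1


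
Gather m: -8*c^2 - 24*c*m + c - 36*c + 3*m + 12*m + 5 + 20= -8*c^2 - 35*c + m*(15 - 24*c) + 25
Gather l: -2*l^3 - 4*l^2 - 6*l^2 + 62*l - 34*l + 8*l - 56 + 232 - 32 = -2*l^3 - 10*l^2 + 36*l + 144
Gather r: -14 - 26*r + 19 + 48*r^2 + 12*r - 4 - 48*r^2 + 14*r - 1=0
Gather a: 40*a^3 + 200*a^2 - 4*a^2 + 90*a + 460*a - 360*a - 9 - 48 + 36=40*a^3 + 196*a^2 + 190*a - 21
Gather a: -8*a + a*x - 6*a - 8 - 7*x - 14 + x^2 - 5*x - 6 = a*(x - 14) + x^2 - 12*x - 28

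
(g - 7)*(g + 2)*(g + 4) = g^3 - g^2 - 34*g - 56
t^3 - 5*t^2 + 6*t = t*(t - 3)*(t - 2)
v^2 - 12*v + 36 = (v - 6)^2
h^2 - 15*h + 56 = (h - 8)*(h - 7)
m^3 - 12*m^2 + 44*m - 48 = (m - 6)*(m - 4)*(m - 2)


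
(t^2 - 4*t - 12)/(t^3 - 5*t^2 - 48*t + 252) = (t + 2)/(t^2 + t - 42)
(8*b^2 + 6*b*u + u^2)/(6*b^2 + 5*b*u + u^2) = (4*b + u)/(3*b + u)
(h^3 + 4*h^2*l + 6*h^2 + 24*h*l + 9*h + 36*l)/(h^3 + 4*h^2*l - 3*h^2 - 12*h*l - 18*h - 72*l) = (h + 3)/(h - 6)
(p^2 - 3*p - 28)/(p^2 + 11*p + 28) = (p - 7)/(p + 7)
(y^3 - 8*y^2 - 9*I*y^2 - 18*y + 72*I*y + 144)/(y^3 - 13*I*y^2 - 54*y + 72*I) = (y - 8)/(y - 4*I)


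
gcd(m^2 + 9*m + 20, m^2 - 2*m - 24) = m + 4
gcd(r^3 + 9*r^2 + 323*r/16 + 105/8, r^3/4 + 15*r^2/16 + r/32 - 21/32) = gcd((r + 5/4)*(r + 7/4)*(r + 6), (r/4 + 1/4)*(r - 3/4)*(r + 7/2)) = 1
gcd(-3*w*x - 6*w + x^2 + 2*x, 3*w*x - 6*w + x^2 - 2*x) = 1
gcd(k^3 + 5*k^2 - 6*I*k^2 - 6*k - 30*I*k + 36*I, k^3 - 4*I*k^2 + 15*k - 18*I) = k - 6*I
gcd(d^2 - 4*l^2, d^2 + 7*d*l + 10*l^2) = d + 2*l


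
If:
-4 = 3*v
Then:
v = -4/3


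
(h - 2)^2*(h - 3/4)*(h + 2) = h^4 - 11*h^3/4 - 5*h^2/2 + 11*h - 6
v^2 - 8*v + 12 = (v - 6)*(v - 2)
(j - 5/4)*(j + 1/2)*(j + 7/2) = j^3 + 11*j^2/4 - 13*j/4 - 35/16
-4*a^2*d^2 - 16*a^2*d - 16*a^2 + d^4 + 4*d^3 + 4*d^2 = (-2*a + d)*(2*a + d)*(d + 2)^2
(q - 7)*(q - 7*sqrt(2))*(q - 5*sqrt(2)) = q^3 - 12*sqrt(2)*q^2 - 7*q^2 + 70*q + 84*sqrt(2)*q - 490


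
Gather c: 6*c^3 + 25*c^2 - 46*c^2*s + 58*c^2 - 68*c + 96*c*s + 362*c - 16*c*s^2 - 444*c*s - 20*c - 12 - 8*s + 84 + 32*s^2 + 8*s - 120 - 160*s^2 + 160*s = 6*c^3 + c^2*(83 - 46*s) + c*(-16*s^2 - 348*s + 274) - 128*s^2 + 160*s - 48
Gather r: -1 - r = -r - 1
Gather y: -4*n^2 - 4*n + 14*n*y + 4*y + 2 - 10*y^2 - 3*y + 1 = -4*n^2 - 4*n - 10*y^2 + y*(14*n + 1) + 3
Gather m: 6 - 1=5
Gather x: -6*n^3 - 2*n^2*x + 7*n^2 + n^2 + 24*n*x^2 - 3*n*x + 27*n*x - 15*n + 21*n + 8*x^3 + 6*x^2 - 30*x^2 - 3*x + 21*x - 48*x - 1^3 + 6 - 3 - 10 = -6*n^3 + 8*n^2 + 6*n + 8*x^3 + x^2*(24*n - 24) + x*(-2*n^2 + 24*n - 30) - 8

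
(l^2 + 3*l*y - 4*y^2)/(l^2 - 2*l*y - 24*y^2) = (-l + y)/(-l + 6*y)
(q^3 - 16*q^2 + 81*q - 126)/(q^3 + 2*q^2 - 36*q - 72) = (q^2 - 10*q + 21)/(q^2 + 8*q + 12)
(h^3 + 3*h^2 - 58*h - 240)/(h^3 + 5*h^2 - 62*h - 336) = (h + 5)/(h + 7)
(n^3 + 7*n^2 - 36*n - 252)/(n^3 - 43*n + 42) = (n + 6)/(n - 1)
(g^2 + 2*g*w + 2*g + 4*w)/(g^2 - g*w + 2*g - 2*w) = (-g - 2*w)/(-g + w)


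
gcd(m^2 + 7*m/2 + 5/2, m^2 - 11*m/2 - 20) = m + 5/2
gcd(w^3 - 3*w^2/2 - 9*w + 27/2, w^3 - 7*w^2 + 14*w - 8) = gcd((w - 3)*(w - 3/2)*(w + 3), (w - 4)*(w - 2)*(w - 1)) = 1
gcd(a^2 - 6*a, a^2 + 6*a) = a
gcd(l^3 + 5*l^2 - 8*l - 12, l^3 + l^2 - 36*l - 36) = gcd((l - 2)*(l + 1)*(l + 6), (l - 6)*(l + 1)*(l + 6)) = l^2 + 7*l + 6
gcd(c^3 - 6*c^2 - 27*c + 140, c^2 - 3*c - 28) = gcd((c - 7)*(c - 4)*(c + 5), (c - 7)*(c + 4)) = c - 7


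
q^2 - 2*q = q*(q - 2)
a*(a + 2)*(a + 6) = a^3 + 8*a^2 + 12*a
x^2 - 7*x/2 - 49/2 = (x - 7)*(x + 7/2)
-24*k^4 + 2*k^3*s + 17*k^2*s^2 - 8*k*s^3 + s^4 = (-4*k + s)*(-3*k + s)*(-2*k + s)*(k + s)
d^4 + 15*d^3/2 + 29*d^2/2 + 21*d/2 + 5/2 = (d + 1/2)*(d + 1)^2*(d + 5)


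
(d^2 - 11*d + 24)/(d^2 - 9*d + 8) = (d - 3)/(d - 1)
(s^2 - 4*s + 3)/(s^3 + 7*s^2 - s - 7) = (s - 3)/(s^2 + 8*s + 7)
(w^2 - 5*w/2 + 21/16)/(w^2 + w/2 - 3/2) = (16*w^2 - 40*w + 21)/(8*(2*w^2 + w - 3))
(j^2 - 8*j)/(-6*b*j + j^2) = (8 - j)/(6*b - j)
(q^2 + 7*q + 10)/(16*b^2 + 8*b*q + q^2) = (q^2 + 7*q + 10)/(16*b^2 + 8*b*q + q^2)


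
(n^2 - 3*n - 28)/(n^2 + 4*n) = (n - 7)/n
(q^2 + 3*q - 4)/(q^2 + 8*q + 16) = (q - 1)/(q + 4)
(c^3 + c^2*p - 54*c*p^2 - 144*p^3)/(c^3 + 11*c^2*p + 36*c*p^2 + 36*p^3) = (c - 8*p)/(c + 2*p)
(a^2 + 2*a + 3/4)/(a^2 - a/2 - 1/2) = (a + 3/2)/(a - 1)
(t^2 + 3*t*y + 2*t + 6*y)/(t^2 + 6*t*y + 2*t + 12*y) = (t + 3*y)/(t + 6*y)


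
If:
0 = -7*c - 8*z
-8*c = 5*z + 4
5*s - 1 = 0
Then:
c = -32/29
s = 1/5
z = 28/29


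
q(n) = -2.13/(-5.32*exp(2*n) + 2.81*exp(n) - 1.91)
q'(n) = -2.13*(10.64*exp(2*n) - 2.81*exp(n))/(-5.32*exp(2*n) + 2.81*exp(n) - 1.91)^2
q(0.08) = 0.42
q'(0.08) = -0.77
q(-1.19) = 1.38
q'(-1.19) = -0.12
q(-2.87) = 1.20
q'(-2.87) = 0.09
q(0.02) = 0.47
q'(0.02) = -0.83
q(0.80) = 0.10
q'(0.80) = -0.20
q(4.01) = 0.00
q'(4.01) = -0.00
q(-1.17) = 1.37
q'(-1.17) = -0.14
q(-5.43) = 1.12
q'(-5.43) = 0.01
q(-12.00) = 1.12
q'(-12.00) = 0.00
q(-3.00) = 1.19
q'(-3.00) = 0.08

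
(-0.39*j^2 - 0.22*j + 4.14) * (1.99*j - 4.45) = -0.7761*j^3 + 1.2977*j^2 + 9.2176*j - 18.423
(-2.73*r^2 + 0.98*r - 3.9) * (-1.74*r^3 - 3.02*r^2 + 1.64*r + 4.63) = 4.7502*r^5 + 6.5394*r^4 - 0.6508*r^3 + 0.745300000000002*r^2 - 1.8586*r - 18.057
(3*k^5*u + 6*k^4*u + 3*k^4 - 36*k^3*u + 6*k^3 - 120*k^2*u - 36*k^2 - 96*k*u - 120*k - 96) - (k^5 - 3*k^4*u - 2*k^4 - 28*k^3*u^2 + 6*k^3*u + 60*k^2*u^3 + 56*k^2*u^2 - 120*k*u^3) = 3*k^5*u - k^5 + 9*k^4*u + 5*k^4 + 28*k^3*u^2 - 42*k^3*u + 6*k^3 - 60*k^2*u^3 - 56*k^2*u^2 - 120*k^2*u - 36*k^2 + 120*k*u^3 - 96*k*u - 120*k - 96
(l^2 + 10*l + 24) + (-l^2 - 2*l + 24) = 8*l + 48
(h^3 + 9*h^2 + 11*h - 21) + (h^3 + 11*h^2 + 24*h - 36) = 2*h^3 + 20*h^2 + 35*h - 57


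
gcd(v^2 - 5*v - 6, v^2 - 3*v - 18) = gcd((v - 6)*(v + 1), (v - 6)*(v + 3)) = v - 6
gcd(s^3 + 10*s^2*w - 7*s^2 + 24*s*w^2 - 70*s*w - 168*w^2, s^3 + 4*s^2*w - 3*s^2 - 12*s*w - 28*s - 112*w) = s^2 + 4*s*w - 7*s - 28*w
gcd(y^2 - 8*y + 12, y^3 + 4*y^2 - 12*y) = y - 2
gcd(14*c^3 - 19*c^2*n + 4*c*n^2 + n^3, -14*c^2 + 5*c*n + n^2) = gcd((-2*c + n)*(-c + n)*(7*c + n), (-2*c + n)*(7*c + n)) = 14*c^2 - 5*c*n - n^2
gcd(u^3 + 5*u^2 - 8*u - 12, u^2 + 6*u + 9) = 1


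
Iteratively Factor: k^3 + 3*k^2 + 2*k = (k + 1)*(k^2 + 2*k) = k*(k + 1)*(k + 2)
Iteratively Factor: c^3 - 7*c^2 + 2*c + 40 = (c - 4)*(c^2 - 3*c - 10) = (c - 5)*(c - 4)*(c + 2)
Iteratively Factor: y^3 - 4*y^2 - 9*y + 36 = (y - 4)*(y^2 - 9) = (y - 4)*(y - 3)*(y + 3)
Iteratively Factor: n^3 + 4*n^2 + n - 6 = (n + 2)*(n^2 + 2*n - 3) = (n - 1)*(n + 2)*(n + 3)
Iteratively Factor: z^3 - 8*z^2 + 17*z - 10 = (z - 1)*(z^2 - 7*z + 10) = (z - 2)*(z - 1)*(z - 5)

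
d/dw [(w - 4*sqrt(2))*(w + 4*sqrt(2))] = 2*w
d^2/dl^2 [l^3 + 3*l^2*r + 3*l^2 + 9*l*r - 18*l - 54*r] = 6*l + 6*r + 6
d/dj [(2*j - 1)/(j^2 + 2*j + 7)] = 2*(-j^2 + j + 8)/(j^4 + 4*j^3 + 18*j^2 + 28*j + 49)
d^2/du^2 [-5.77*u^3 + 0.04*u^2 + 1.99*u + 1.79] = 0.08 - 34.62*u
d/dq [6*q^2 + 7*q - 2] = 12*q + 7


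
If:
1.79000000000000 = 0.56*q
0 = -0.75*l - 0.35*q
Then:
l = -1.49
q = 3.20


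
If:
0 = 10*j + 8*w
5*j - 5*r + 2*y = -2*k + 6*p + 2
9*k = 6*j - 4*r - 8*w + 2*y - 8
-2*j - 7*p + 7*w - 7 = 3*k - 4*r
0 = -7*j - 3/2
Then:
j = -3/14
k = 62*y/659 - 701/659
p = 82*y/659 - 17715/36904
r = 190*y/659 - 8557/18452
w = 15/56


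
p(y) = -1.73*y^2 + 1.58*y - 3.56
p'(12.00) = -39.94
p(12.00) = -233.72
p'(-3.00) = 11.96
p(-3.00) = -23.87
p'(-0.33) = 2.72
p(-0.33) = -4.27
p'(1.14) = -2.36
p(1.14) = -4.01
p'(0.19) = 0.92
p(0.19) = -3.32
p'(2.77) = -8.00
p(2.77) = -12.46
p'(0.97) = -1.78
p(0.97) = -3.66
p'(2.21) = -6.07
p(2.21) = -8.52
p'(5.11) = -16.10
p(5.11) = -40.66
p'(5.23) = -16.52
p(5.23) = -42.62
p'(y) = 1.58 - 3.46*y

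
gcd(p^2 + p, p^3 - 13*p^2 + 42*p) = p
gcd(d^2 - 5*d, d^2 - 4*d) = d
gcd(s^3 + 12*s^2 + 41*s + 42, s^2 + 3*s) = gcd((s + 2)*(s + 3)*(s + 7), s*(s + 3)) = s + 3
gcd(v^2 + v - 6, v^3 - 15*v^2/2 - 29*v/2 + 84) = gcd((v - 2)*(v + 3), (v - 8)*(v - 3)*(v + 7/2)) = 1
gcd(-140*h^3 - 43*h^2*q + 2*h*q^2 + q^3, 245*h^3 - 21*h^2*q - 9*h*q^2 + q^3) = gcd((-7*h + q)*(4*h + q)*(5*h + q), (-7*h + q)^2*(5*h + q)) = -35*h^2 - 2*h*q + q^2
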